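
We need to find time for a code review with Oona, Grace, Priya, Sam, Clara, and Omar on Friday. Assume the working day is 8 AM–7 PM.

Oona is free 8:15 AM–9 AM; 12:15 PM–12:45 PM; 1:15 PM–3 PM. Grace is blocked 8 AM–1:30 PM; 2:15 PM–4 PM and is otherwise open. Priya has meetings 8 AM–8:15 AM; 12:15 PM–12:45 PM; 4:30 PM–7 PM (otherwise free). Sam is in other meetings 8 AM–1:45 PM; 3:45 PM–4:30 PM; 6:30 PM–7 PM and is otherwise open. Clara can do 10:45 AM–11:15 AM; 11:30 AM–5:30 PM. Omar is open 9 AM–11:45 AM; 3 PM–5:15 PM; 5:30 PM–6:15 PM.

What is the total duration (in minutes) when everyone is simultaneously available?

0

Oona free: 08:15-09:00, 12:15-12:45, 13:15-15:00.
Grace free: 13:30-14:15, 16:00-19:00 (invert busy blocks within the working day).
Priya free: 08:15-12:15, 12:45-16:30 (invert busy blocks within the working day).
Sam free: 13:45-15:45, 16:30-18:30 (invert busy blocks within the working day).
Clara free: 10:45-11:15, 11:30-17:30.
Omar free: 09:00-11:45, 15:00-17:15, 17:30-18:15.
Oona ∩ Grace: 13:30-14:15.
Oona ∩ Grace ∩ Priya: 13:30-14:15.
Oona ∩ Grace ∩ Priya ∩ Sam: 13:45-14:15.
Oona ∩ Grace ∩ Priya ∩ Sam ∩ Clara: 13:45-14:15.
Oona ∩ Grace ∩ Priya ∩ Sam ∩ Clara ∩ Omar: ∅.
There is no time when everyone is free.
There is no common window, so the total is 0 minutes.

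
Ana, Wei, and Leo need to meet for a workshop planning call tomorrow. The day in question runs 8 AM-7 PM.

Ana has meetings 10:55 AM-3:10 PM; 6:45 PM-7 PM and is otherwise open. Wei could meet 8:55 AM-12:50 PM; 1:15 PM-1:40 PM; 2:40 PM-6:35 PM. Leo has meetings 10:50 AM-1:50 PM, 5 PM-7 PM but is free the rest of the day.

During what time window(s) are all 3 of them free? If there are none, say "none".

Ana free: 08:00-10:55, 15:10-18:45 (invert busy blocks within the working day).
Wei free: 08:55-12:50, 13:15-13:40, 14:40-18:35.
Leo free: 08:00-10:50, 13:50-17:00 (invert busy blocks within the working day).
Ana ∩ Wei: 08:55-10:55, 15:10-18:35.
Ana ∩ Wei ∩ Leo: 08:55-10:50, 15:10-17:00.

08:55-10:50, 15:10-17:00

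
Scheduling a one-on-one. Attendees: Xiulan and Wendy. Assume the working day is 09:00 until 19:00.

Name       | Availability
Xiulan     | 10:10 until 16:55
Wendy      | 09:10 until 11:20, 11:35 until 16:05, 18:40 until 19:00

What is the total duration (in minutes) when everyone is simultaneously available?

340

Xiulan ∩ Wendy: 10:10-11:20, 11:35-16:05.
Summing the common windows: 70 + 270 = 340 minutes.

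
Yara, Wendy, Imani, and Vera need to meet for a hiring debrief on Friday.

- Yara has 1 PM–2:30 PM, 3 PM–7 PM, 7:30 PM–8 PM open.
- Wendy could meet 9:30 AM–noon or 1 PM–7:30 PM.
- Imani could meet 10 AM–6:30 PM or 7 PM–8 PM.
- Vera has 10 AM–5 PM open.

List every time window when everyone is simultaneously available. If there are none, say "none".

13:00-14:30, 15:00-17:00

Yara ∩ Wendy: 13:00-14:30, 15:00-19:00.
Yara ∩ Wendy ∩ Imani: 13:00-14:30, 15:00-18:30.
Yara ∩ Wendy ∩ Imani ∩ Vera: 13:00-14:30, 15:00-17:00.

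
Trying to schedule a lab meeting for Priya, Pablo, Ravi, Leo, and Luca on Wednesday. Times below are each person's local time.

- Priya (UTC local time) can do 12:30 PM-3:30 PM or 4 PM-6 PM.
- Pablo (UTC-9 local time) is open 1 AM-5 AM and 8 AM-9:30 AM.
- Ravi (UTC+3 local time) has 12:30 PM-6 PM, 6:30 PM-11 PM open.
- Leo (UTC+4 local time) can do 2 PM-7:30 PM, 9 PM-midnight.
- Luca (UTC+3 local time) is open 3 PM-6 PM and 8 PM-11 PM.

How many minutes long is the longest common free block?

Priya in UTC: 12:30-15:30, 16:00-18:00.
Pablo in UTC: 10:00-14:00, 17:00-18:30 (add 9h to convert from UTC-9).
Ravi in UTC: 09:30-15:00, 15:30-20:00 (subtract 3h to convert from UTC+3).
Leo in UTC: 10:00-15:30, 17:00-20:00 (subtract 4h to convert from UTC+4).
Luca in UTC: 12:00-15:00, 17:00-20:00 (subtract 3h to convert from UTC+3).
Priya ∩ Pablo: 12:30-14:00, 17:00-18:00.
Priya ∩ Pablo ∩ Ravi: 12:30-14:00, 17:00-18:00.
Priya ∩ Pablo ∩ Ravi ∩ Leo: 12:30-14:00, 17:00-18:00.
Priya ∩ Pablo ∩ Ravi ∩ Leo ∩ Luca: 12:30-14:00, 17:00-18:00.
The longest is 12:30-14:00 at 90 minutes.

90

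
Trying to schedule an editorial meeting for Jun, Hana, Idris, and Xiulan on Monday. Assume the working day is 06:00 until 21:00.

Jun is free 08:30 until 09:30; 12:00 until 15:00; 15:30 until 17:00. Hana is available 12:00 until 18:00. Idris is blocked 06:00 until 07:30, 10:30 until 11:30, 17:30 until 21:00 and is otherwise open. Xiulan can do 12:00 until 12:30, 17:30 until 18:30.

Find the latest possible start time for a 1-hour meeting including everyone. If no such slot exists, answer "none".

Jun free: 08:30-09:30, 12:00-15:00, 15:30-17:00.
Hana free: 12:00-18:00.
Idris free: 07:30-10:30, 11:30-17:30 (invert busy blocks within the working day).
Xiulan free: 12:00-12:30, 17:30-18:30.
Jun ∩ Hana: 12:00-15:00, 15:30-17:00.
Jun ∩ Hana ∩ Idris: 12:00-15:00, 15:30-17:00.
Jun ∩ Hana ∩ Idris ∩ Xiulan: 12:00-12:30.
No common window is at least 60 minutes long.

none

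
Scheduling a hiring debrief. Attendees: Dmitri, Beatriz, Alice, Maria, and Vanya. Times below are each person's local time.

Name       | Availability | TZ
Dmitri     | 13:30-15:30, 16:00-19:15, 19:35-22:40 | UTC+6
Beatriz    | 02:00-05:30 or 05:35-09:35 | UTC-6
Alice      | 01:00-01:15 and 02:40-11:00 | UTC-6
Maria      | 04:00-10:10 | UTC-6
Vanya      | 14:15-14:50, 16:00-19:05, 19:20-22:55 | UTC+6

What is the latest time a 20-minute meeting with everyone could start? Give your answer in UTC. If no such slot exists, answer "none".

Dmitri in UTC: 07:30-09:30, 10:00-13:15, 13:35-16:40 (subtract 6h to convert from UTC+6).
Beatriz in UTC: 08:00-11:30, 11:35-15:35 (add 6h to convert from UTC-6).
Alice in UTC: 07:00-07:15, 08:40-17:00 (add 6h to convert from UTC-6).
Maria in UTC: 10:00-16:10 (add 6h to convert from UTC-6).
Vanya in UTC: 08:15-08:50, 10:00-13:05, 13:20-16:55 (subtract 6h to convert from UTC+6).
Dmitri ∩ Beatriz: 08:00-09:30, 10:00-11:30, 11:35-13:15, 13:35-15:35.
Dmitri ∩ Beatriz ∩ Alice: 08:40-09:30, 10:00-11:30, 11:35-13:15, 13:35-15:35.
Dmitri ∩ Beatriz ∩ Alice ∩ Maria: 10:00-11:30, 11:35-13:15, 13:35-15:35.
Dmitri ∩ Beatriz ∩ Alice ∩ Maria ∩ Vanya: 10:00-11:30, 11:35-13:05, 13:35-15:35.
The last common window of at least 20 minutes is 13:35-15:35; a 20-minute meeting can start as late as 15:15 and still end by 15:35.

15:15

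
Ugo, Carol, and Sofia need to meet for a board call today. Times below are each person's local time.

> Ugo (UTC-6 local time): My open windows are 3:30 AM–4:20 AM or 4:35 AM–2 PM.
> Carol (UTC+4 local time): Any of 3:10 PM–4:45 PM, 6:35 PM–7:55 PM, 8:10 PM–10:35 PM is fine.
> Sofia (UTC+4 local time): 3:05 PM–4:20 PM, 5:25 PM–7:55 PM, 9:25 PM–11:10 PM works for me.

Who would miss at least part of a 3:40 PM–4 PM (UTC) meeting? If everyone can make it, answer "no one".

Ugo in UTC: 09:30-10:20, 10:35-20:00 (add 6h to convert from UTC-6).
Carol in UTC: 11:10-12:45, 14:35-15:55, 16:10-18:35 (subtract 4h to convert from UTC+4).
Sofia in UTC: 11:05-12:20, 13:25-15:55, 17:25-19:10 (subtract 4h to convert from UTC+4).
Ugo: free for 15:40-16:00. Carol: not fully free for 15:40-16:00. Sofia: not fully free for 15:40-16:00.

Carol, Sofia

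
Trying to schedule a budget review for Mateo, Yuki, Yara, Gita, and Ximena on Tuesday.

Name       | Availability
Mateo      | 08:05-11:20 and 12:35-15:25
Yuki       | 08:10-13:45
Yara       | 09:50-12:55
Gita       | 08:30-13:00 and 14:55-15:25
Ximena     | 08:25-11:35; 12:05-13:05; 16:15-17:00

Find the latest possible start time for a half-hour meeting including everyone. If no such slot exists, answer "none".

Mateo ∩ Yuki: 08:10-11:20, 12:35-13:45.
Mateo ∩ Yuki ∩ Yara: 09:50-11:20, 12:35-12:55.
Mateo ∩ Yuki ∩ Yara ∩ Gita: 09:50-11:20, 12:35-12:55.
Mateo ∩ Yuki ∩ Yara ∩ Gita ∩ Ximena: 09:50-11:20, 12:35-12:55.
The last common window of at least 30 minutes is 09:50-11:20; a 30-minute meeting can start as late as 10:50 and still end by 11:20.

10:50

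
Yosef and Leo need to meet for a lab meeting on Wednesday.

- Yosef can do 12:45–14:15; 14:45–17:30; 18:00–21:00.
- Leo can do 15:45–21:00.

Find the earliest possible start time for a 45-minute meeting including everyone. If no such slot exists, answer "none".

Yosef ∩ Leo: 15:45-17:30, 18:00-21:00.
The first common window of at least 45 minutes is 15:45-17:30, so the earliest start is 15:45.

15:45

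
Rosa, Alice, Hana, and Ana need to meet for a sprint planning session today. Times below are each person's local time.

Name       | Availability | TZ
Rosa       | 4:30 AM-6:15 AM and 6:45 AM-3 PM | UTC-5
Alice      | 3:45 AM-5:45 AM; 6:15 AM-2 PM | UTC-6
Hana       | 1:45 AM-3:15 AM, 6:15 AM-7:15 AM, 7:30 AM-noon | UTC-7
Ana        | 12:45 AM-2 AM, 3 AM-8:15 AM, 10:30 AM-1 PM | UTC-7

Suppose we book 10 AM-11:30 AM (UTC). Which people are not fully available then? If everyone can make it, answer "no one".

Rosa in UTC: 09:30-11:15, 11:45-20:00 (add 5h to convert from UTC-5).
Alice in UTC: 09:45-11:45, 12:15-20:00 (add 6h to convert from UTC-6).
Hana in UTC: 08:45-10:15, 13:15-14:15, 14:30-19:00 (add 7h to convert from UTC-7).
Ana in UTC: 07:45-09:00, 10:00-15:15, 17:30-20:00 (add 7h to convert from UTC-7).
Rosa: not fully free for 10:00-11:30. Alice: free for 10:00-11:30. Hana: not fully free for 10:00-11:30. Ana: free for 10:00-11:30.

Hana, Rosa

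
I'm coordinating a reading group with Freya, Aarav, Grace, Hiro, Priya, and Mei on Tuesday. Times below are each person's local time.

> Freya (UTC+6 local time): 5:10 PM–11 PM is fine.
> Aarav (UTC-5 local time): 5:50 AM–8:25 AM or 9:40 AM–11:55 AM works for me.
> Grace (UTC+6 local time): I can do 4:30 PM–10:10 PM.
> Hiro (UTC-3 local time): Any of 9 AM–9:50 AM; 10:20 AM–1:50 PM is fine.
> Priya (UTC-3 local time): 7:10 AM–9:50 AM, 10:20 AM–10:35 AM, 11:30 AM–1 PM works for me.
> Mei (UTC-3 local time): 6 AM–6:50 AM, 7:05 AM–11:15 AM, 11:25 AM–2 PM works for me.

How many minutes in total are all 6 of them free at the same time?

Freya in UTC: 11:10-17:00 (subtract 6h to convert from UTC+6).
Aarav in UTC: 10:50-13:25, 14:40-16:55 (add 5h to convert from UTC-5).
Grace in UTC: 10:30-16:10 (subtract 6h to convert from UTC+6).
Hiro in UTC: 12:00-12:50, 13:20-16:50 (add 3h to convert from UTC-3).
Priya in UTC: 10:10-12:50, 13:20-13:35, 14:30-16:00 (add 3h to convert from UTC-3).
Mei in UTC: 09:00-09:50, 10:05-14:15, 14:25-17:00 (add 3h to convert from UTC-3).
Freya ∩ Aarav: 11:10-13:25, 14:40-16:55.
Freya ∩ Aarav ∩ Grace: 11:10-13:25, 14:40-16:10.
Freya ∩ Aarav ∩ Grace ∩ Hiro: 12:00-12:50, 13:20-13:25, 14:40-16:10.
Freya ∩ Aarav ∩ Grace ∩ Hiro ∩ Priya: 12:00-12:50, 13:20-13:25, 14:40-16:00.
Freya ∩ Aarav ∩ Grace ∩ Hiro ∩ Priya ∩ Mei: 12:00-12:50, 13:20-13:25, 14:40-16:00.
Summing the common windows: 50 + 5 + 80 = 135 minutes.

135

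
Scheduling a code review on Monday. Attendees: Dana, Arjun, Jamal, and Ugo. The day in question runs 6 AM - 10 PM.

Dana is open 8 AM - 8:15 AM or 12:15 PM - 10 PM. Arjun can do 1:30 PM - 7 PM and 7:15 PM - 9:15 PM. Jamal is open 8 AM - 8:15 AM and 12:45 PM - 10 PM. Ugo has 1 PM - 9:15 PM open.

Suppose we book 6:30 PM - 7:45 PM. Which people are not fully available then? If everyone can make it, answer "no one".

Dana: free for 18:30-19:45. Arjun: not fully free for 18:30-19:45. Jamal: free for 18:30-19:45. Ugo: free for 18:30-19:45.

Arjun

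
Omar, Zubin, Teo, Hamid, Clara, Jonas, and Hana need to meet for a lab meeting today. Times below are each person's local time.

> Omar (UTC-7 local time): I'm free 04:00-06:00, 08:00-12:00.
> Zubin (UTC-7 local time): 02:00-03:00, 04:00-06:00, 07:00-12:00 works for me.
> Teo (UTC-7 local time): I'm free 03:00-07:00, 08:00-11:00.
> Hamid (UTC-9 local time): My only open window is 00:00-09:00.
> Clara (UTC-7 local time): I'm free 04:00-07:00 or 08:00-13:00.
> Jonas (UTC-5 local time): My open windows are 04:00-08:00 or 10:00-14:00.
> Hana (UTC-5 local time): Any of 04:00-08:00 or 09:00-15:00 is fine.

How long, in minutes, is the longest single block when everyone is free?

Omar in UTC: 11:00-13:00, 15:00-19:00 (add 7h to convert from UTC-7).
Zubin in UTC: 09:00-10:00, 11:00-13:00, 14:00-19:00 (add 7h to convert from UTC-7).
Teo in UTC: 10:00-14:00, 15:00-18:00 (add 7h to convert from UTC-7).
Hamid in UTC: 09:00-18:00 (add 9h to convert from UTC-9).
Clara in UTC: 11:00-14:00, 15:00-20:00 (add 7h to convert from UTC-7).
Jonas in UTC: 09:00-13:00, 15:00-19:00 (add 5h to convert from UTC-5).
Hana in UTC: 09:00-13:00, 14:00-20:00 (add 5h to convert from UTC-5).
Omar ∩ Zubin: 11:00-13:00, 15:00-19:00.
Omar ∩ Zubin ∩ Teo: 11:00-13:00, 15:00-18:00.
Omar ∩ Zubin ∩ Teo ∩ Hamid: 11:00-13:00, 15:00-18:00.
Omar ∩ Zubin ∩ Teo ∩ Hamid ∩ Clara: 11:00-13:00, 15:00-18:00.
Omar ∩ Zubin ∩ Teo ∩ Hamid ∩ Clara ∩ Jonas: 11:00-13:00, 15:00-18:00.
Omar ∩ Zubin ∩ Teo ∩ Hamid ∩ Clara ∩ Jonas ∩ Hana: 11:00-13:00, 15:00-18:00.
The longest is 15:00-18:00 at 180 minutes.

180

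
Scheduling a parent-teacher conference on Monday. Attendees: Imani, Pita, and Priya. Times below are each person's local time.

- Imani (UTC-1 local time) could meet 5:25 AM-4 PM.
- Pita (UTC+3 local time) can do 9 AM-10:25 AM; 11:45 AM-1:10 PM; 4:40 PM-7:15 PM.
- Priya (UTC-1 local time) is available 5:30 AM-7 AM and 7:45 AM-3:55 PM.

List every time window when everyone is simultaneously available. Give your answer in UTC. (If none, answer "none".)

Imani in UTC: 06:25-17:00 (add 1h to convert from UTC-1).
Pita in UTC: 06:00-07:25, 08:45-10:10, 13:40-16:15 (subtract 3h to convert from UTC+3).
Priya in UTC: 06:30-08:00, 08:45-16:55 (add 1h to convert from UTC-1).
Imani ∩ Pita: 06:25-07:25, 08:45-10:10, 13:40-16:15.
Imani ∩ Pita ∩ Priya: 06:30-07:25, 08:45-10:10, 13:40-16:15.
Those are the intersection windows.

06:30-07:25, 08:45-10:10, 13:40-16:15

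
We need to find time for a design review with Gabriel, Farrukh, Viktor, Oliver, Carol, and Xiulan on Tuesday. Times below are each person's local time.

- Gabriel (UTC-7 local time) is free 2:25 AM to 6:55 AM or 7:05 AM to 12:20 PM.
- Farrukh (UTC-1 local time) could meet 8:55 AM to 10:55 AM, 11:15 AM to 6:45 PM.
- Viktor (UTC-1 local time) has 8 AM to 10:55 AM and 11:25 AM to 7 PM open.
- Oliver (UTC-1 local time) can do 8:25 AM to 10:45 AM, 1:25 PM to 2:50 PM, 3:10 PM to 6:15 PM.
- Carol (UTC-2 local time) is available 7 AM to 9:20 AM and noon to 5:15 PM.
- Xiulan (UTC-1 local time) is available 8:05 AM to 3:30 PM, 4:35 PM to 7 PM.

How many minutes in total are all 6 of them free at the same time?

290

Gabriel in UTC: 09:25-13:55, 14:05-19:20 (add 7h to convert from UTC-7).
Farrukh in UTC: 09:55-11:55, 12:15-19:45 (add 1h to convert from UTC-1).
Viktor in UTC: 09:00-11:55, 12:25-20:00 (add 1h to convert from UTC-1).
Oliver in UTC: 09:25-11:45, 14:25-15:50, 16:10-19:15 (add 1h to convert from UTC-1).
Carol in UTC: 09:00-11:20, 14:00-19:15 (add 2h to convert from UTC-2).
Xiulan in UTC: 09:05-16:30, 17:35-20:00 (add 1h to convert from UTC-1).
Gabriel ∩ Farrukh: 09:55-11:55, 12:15-13:55, 14:05-19:20.
Gabriel ∩ Farrukh ∩ Viktor: 09:55-11:55, 12:25-13:55, 14:05-19:20.
Gabriel ∩ Farrukh ∩ Viktor ∩ Oliver: 09:55-11:45, 14:25-15:50, 16:10-19:15.
Gabriel ∩ Farrukh ∩ Viktor ∩ Oliver ∩ Carol: 09:55-11:20, 14:25-15:50, 16:10-19:15.
Gabriel ∩ Farrukh ∩ Viktor ∩ Oliver ∩ Carol ∩ Xiulan: 09:55-11:20, 14:25-15:50, 16:10-16:30, 17:35-19:15.
Those are the intersection windows.
Summing the common windows: 85 + 85 + 20 + 100 = 290 minutes.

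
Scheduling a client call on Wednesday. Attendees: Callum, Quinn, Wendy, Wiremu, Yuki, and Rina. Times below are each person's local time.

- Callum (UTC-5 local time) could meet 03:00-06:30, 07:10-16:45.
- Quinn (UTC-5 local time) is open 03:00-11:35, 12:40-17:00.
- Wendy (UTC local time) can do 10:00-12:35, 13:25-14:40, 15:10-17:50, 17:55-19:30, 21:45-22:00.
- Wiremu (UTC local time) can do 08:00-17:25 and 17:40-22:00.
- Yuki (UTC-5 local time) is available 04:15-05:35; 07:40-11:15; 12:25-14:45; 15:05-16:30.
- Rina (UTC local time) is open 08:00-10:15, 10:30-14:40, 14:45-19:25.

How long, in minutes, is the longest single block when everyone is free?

90

Callum in UTC: 08:00-11:30, 12:10-21:45 (add 5h to convert from UTC-5).
Quinn in UTC: 08:00-16:35, 17:40-22:00 (add 5h to convert from UTC-5).
Wendy in UTC: 10:00-12:35, 13:25-14:40, 15:10-17:50, 17:55-19:30, 21:45-22:00.
Wiremu in UTC: 08:00-17:25, 17:40-22:00.
Yuki in UTC: 09:15-10:35, 12:40-16:15, 17:25-19:45, 20:05-21:30 (add 5h to convert from UTC-5).
Rina in UTC: 08:00-10:15, 10:30-14:40, 14:45-19:25.
Callum ∩ Quinn: 08:00-11:30, 12:10-16:35, 17:40-21:45.
Callum ∩ Quinn ∩ Wendy: 10:00-11:30, 12:10-12:35, 13:25-14:40, 15:10-16:35, 17:40-17:50, 17:55-19:30.
Callum ∩ Quinn ∩ Wendy ∩ Wiremu: 10:00-11:30, 12:10-12:35, 13:25-14:40, 15:10-16:35, 17:40-17:50, 17:55-19:30.
Callum ∩ Quinn ∩ Wendy ∩ Wiremu ∩ Yuki: 10:00-10:35, 13:25-14:40, 15:10-16:15, 17:40-17:50, 17:55-19:30.
Callum ∩ Quinn ∩ Wendy ∩ Wiremu ∩ Yuki ∩ Rina: 10:00-10:15, 10:30-10:35, 13:25-14:40, 15:10-16:15, 17:40-17:50, 17:55-19:25.
Those are the intersection windows.
The longest is 17:55-19:25 at 90 minutes.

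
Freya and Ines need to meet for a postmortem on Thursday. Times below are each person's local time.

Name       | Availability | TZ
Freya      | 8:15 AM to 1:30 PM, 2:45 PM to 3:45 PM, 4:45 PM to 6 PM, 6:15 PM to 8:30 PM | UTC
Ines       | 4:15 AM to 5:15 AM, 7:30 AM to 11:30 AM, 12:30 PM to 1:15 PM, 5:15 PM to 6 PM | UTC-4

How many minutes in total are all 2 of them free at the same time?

Freya in UTC: 08:15-13:30, 14:45-15:45, 16:45-18:00, 18:15-20:30.
Ines in UTC: 08:15-09:15, 11:30-15:30, 16:30-17:15, 21:15-22:00 (add 4h to convert from UTC-4).
Freya ∩ Ines: 08:15-09:15, 11:30-13:30, 14:45-15:30, 16:45-17:15.
Those are the intersection windows.
Summing the common windows: 60 + 120 + 45 + 30 = 255 minutes.

255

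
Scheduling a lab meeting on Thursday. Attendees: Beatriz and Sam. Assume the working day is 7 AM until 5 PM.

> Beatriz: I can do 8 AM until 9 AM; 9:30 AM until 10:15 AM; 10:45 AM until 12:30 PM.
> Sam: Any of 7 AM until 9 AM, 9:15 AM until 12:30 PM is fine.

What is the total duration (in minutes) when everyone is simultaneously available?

Beatriz ∩ Sam: 08:00-09:00, 09:30-10:15, 10:45-12:30.
Summing the common windows: 60 + 45 + 105 = 210 minutes.

210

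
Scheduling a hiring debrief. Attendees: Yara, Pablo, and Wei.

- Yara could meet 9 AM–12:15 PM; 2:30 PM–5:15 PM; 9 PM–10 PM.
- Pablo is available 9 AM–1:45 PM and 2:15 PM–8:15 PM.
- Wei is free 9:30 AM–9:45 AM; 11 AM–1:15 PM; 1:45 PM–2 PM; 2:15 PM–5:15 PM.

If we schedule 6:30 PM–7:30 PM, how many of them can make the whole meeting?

1

Pablo can make the full 18:30-19:30 slot — that's 1.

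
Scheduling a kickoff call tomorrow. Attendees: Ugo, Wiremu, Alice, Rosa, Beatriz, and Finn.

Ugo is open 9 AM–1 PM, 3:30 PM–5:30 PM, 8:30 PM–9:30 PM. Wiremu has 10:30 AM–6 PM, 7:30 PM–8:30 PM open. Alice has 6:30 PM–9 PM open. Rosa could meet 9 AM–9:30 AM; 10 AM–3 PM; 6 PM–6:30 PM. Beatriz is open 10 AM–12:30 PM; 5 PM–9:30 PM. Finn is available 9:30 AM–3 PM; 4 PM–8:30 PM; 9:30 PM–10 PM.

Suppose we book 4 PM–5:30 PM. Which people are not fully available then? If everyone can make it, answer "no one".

Alice, Beatriz, Rosa

Ugo: free for 16:00-17:30. Wiremu: free for 16:00-17:30. Alice: not fully free for 16:00-17:30. Rosa: not fully free for 16:00-17:30. Beatriz: not fully free for 16:00-17:30. Finn: free for 16:00-17:30.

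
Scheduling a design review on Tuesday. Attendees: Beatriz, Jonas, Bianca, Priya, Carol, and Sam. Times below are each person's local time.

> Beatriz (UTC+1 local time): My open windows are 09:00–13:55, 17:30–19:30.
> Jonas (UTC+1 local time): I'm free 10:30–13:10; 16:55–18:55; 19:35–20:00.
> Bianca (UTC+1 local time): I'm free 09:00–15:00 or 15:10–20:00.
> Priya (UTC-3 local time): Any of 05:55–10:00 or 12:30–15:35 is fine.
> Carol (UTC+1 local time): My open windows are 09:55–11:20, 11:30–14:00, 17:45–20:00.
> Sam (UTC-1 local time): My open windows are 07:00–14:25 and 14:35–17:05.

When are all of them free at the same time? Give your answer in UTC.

Beatriz in UTC: 08:00-12:55, 16:30-18:30 (subtract 1h to convert from UTC+1).
Jonas in UTC: 09:30-12:10, 15:55-17:55, 18:35-19:00 (subtract 1h to convert from UTC+1).
Bianca in UTC: 08:00-14:00, 14:10-19:00 (subtract 1h to convert from UTC+1).
Priya in UTC: 08:55-13:00, 15:30-18:35 (add 3h to convert from UTC-3).
Carol in UTC: 08:55-10:20, 10:30-13:00, 16:45-19:00 (subtract 1h to convert from UTC+1).
Sam in UTC: 08:00-15:25, 15:35-18:05 (add 1h to convert from UTC-1).
Beatriz ∩ Jonas: 09:30-12:10, 16:30-17:55.
Beatriz ∩ Jonas ∩ Bianca: 09:30-12:10, 16:30-17:55.
Beatriz ∩ Jonas ∩ Bianca ∩ Priya: 09:30-12:10, 16:30-17:55.
Beatriz ∩ Jonas ∩ Bianca ∩ Priya ∩ Carol: 09:30-10:20, 10:30-12:10, 16:45-17:55.
Beatriz ∩ Jonas ∩ Bianca ∩ Priya ∩ Carol ∩ Sam: 09:30-10:20, 10:30-12:10, 16:45-17:55.

09:30-10:20, 10:30-12:10, 16:45-17:55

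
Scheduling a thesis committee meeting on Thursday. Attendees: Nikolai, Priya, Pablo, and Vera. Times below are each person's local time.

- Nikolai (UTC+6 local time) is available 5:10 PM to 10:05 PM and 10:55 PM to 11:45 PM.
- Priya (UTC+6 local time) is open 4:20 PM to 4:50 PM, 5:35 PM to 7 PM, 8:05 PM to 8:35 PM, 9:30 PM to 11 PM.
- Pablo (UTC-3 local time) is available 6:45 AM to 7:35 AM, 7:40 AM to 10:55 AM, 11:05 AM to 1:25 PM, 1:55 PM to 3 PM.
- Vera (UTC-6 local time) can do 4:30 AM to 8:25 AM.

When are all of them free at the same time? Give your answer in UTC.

11:35-13:00, 14:05-14:25

Nikolai in UTC: 11:10-16:05, 16:55-17:45 (subtract 6h to convert from UTC+6).
Priya in UTC: 10:20-10:50, 11:35-13:00, 14:05-14:35, 15:30-17:00 (subtract 6h to convert from UTC+6).
Pablo in UTC: 09:45-10:35, 10:40-13:55, 14:05-16:25, 16:55-18:00 (add 3h to convert from UTC-3).
Vera in UTC: 10:30-14:25 (add 6h to convert from UTC-6).
Nikolai ∩ Priya: 11:35-13:00, 14:05-14:35, 15:30-16:05, 16:55-17:00.
Nikolai ∩ Priya ∩ Pablo: 11:35-13:00, 14:05-14:35, 15:30-16:05, 16:55-17:00.
Nikolai ∩ Priya ∩ Pablo ∩ Vera: 11:35-13:00, 14:05-14:25.
So the common availability across everyone is 11:35-13:00, 14:05-14:25.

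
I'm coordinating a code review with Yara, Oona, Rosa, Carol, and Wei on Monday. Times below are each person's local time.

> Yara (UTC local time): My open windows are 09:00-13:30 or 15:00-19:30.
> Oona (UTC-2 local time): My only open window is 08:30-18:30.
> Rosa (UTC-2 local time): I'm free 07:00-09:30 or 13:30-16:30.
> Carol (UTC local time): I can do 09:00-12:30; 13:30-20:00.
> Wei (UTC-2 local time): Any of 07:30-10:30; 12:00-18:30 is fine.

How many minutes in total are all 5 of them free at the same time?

240

Yara in UTC: 09:00-13:30, 15:00-19:30.
Oona in UTC: 10:30-20:30 (add 2h to convert from UTC-2).
Rosa in UTC: 09:00-11:30, 15:30-18:30 (add 2h to convert from UTC-2).
Carol in UTC: 09:00-12:30, 13:30-20:00.
Wei in UTC: 09:30-12:30, 14:00-20:30 (add 2h to convert from UTC-2).
Yara ∩ Oona: 10:30-13:30, 15:00-19:30.
Yara ∩ Oona ∩ Rosa: 10:30-11:30, 15:30-18:30.
Yara ∩ Oona ∩ Rosa ∩ Carol: 10:30-11:30, 15:30-18:30.
Yara ∩ Oona ∩ Rosa ∩ Carol ∩ Wei: 10:30-11:30, 15:30-18:30.
Those are the intersection windows.
Summing the common windows: 60 + 180 = 240 minutes.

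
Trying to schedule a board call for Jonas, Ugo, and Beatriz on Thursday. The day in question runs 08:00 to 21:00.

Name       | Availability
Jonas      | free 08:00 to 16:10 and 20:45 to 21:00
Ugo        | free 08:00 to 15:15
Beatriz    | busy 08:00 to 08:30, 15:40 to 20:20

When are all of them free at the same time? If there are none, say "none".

08:30-15:15

Jonas free: 08:00-16:10, 20:45-21:00.
Ugo free: 08:00-15:15.
Beatriz free: 08:30-15:40, 20:20-21:00 (invert busy blocks within the working day).
Jonas ∩ Ugo: 08:00-15:15.
Jonas ∩ Ugo ∩ Beatriz: 08:30-15:15.
Those are the intersection windows.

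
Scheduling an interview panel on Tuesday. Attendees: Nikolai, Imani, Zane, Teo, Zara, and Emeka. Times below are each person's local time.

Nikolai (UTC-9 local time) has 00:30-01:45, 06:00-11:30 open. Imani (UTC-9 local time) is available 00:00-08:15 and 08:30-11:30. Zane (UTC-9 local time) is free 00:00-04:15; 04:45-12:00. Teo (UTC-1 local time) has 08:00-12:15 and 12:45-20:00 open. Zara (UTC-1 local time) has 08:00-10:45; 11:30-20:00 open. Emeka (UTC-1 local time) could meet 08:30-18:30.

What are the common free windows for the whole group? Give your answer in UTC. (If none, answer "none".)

Nikolai in UTC: 09:30-10:45, 15:00-20:30 (add 9h to convert from UTC-9).
Imani in UTC: 09:00-17:15, 17:30-20:30 (add 9h to convert from UTC-9).
Zane in UTC: 09:00-13:15, 13:45-21:00 (add 9h to convert from UTC-9).
Teo in UTC: 09:00-13:15, 13:45-21:00 (add 1h to convert from UTC-1).
Zara in UTC: 09:00-11:45, 12:30-21:00 (add 1h to convert from UTC-1).
Emeka in UTC: 09:30-19:30 (add 1h to convert from UTC-1).
Nikolai ∩ Imani: 09:30-10:45, 15:00-17:15, 17:30-20:30.
Nikolai ∩ Imani ∩ Zane: 09:30-10:45, 15:00-17:15, 17:30-20:30.
Nikolai ∩ Imani ∩ Zane ∩ Teo: 09:30-10:45, 15:00-17:15, 17:30-20:30.
Nikolai ∩ Imani ∩ Zane ∩ Teo ∩ Zara: 09:30-10:45, 15:00-17:15, 17:30-20:30.
Nikolai ∩ Imani ∩ Zane ∩ Teo ∩ Zara ∩ Emeka: 09:30-10:45, 15:00-17:15, 17:30-19:30.

09:30-10:45, 15:00-17:15, 17:30-19:30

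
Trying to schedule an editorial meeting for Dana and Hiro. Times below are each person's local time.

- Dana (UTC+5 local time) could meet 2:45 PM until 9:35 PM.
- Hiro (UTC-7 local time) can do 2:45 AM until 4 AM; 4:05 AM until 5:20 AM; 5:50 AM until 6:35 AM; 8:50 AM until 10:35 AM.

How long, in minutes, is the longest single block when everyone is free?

75

Dana in UTC: 09:45-16:35 (subtract 5h to convert from UTC+5).
Hiro in UTC: 09:45-11:00, 11:05-12:20, 12:50-13:35, 15:50-17:35 (add 7h to convert from UTC-7).
Dana ∩ Hiro: 09:45-11:00, 11:05-12:20, 12:50-13:35, 15:50-16:35.
The longest is 09:45-11:00 at 75 minutes.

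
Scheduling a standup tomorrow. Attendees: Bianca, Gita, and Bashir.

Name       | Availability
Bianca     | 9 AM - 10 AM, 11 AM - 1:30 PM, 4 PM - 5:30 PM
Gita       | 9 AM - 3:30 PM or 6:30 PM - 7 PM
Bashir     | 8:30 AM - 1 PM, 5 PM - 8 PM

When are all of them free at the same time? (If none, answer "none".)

Bianca ∩ Gita: 09:00-10:00, 11:00-13:30.
Bianca ∩ Gita ∩ Bashir: 09:00-10:00, 11:00-13:00.

09:00-10:00, 11:00-13:00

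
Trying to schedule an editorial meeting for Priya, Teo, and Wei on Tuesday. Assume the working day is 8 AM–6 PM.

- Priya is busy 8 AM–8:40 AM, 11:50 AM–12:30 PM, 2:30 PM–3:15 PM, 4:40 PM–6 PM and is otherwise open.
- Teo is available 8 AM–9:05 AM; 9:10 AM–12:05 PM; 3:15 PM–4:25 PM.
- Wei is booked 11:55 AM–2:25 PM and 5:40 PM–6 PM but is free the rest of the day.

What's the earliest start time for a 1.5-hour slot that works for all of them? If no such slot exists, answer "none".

Priya free: 08:40-11:50, 12:30-14:30, 15:15-16:40 (invert busy blocks within the working day).
Teo free: 08:00-09:05, 09:10-12:05, 15:15-16:25.
Wei free: 08:00-11:55, 14:25-17:40 (invert busy blocks within the working day).
Priya ∩ Teo: 08:40-09:05, 09:10-11:50, 15:15-16:25.
Priya ∩ Teo ∩ Wei: 08:40-09:05, 09:10-11:50, 15:15-16:25.
So the common availability across everyone is 08:40-09:05, 09:10-11:50, 15:15-16:25.
The first common window of at least 90 minutes is 09:10-11:50, so the earliest start is 09:10.

09:10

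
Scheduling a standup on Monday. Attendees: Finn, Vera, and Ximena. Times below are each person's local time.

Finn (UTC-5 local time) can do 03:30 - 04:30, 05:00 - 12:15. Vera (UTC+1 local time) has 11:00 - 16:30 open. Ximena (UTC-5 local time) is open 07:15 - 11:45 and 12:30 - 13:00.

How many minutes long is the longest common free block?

Finn in UTC: 08:30-09:30, 10:00-17:15 (add 5h to convert from UTC-5).
Vera in UTC: 10:00-15:30 (subtract 1h to convert from UTC+1).
Ximena in UTC: 12:15-16:45, 17:30-18:00 (add 5h to convert from UTC-5).
Finn ∩ Vera: 10:00-15:30.
Finn ∩ Vera ∩ Ximena: 12:15-15:30.
The longest is 12:15-15:30 at 195 minutes.

195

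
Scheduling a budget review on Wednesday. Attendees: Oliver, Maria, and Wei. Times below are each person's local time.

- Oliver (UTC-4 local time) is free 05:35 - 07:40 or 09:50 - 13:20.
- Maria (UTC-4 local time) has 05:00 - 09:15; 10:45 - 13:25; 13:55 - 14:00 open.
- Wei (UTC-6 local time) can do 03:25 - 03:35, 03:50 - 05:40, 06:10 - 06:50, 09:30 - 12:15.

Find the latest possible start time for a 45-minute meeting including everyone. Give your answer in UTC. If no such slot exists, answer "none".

Oliver in UTC: 09:35-11:40, 13:50-17:20 (add 4h to convert from UTC-4).
Maria in UTC: 09:00-13:15, 14:45-17:25, 17:55-18:00 (add 4h to convert from UTC-4).
Wei in UTC: 09:25-09:35, 09:50-11:40, 12:10-12:50, 15:30-18:15 (add 6h to convert from UTC-6).
Oliver ∩ Maria: 09:35-11:40, 14:45-17:20.
Oliver ∩ Maria ∩ Wei: 09:50-11:40, 15:30-17:20.
Those are the intersection windows.
The last common window of at least 45 minutes is 15:30-17:20; a 45-minute meeting can start as late as 16:35 and still end by 17:20.

16:35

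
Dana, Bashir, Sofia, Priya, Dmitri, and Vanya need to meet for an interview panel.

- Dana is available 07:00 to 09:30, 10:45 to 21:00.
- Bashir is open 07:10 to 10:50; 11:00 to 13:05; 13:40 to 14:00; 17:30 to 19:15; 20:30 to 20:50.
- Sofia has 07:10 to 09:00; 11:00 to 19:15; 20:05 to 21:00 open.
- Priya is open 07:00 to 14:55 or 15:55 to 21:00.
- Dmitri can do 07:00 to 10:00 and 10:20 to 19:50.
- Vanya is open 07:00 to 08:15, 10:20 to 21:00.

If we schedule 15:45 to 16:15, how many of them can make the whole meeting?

4

Dana, Sofia, Dmitri, and Vanya can make the full 15:45-16:15 slot — that's 4.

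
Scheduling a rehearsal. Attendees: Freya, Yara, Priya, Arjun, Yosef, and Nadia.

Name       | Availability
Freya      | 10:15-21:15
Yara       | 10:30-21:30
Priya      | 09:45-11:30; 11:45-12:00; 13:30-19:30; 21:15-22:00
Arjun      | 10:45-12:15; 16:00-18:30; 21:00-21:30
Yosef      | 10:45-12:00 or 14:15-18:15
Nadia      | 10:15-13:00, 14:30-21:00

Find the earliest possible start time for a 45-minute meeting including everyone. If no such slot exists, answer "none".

Freya ∩ Yara: 10:30-21:15.
Freya ∩ Yara ∩ Priya: 10:30-11:30, 11:45-12:00, 13:30-19:30.
Freya ∩ Yara ∩ Priya ∩ Arjun: 10:45-11:30, 11:45-12:00, 16:00-18:30.
Freya ∩ Yara ∩ Priya ∩ Arjun ∩ Yosef: 10:45-11:30, 11:45-12:00, 16:00-18:15.
Freya ∩ Yara ∩ Priya ∩ Arjun ∩ Yosef ∩ Nadia: 10:45-11:30, 11:45-12:00, 16:00-18:15.
The first common window of at least 45 minutes is 10:45-11:30, so the earliest start is 10:45.

10:45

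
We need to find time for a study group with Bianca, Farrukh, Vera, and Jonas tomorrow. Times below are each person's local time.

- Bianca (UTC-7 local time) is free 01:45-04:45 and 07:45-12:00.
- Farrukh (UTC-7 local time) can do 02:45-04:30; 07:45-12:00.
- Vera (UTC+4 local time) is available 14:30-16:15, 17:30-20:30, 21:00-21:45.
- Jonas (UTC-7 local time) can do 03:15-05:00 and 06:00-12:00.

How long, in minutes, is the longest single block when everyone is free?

105

Bianca in UTC: 08:45-11:45, 14:45-19:00 (add 7h to convert from UTC-7).
Farrukh in UTC: 09:45-11:30, 14:45-19:00 (add 7h to convert from UTC-7).
Vera in UTC: 10:30-12:15, 13:30-16:30, 17:00-17:45 (subtract 4h to convert from UTC+4).
Jonas in UTC: 10:15-12:00, 13:00-19:00 (add 7h to convert from UTC-7).
Bianca ∩ Farrukh: 09:45-11:30, 14:45-19:00.
Bianca ∩ Farrukh ∩ Vera: 10:30-11:30, 14:45-16:30, 17:00-17:45.
Bianca ∩ Farrukh ∩ Vera ∩ Jonas: 10:30-11:30, 14:45-16:30, 17:00-17:45.
The longest is 14:45-16:30 at 105 minutes.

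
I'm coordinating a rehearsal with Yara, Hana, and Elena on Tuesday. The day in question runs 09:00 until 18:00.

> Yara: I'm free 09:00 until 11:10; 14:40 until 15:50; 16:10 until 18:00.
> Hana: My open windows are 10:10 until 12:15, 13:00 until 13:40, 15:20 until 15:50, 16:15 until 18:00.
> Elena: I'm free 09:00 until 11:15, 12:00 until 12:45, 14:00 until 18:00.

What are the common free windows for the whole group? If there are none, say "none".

Yara ∩ Hana: 10:10-11:10, 15:20-15:50, 16:15-18:00.
Yara ∩ Hana ∩ Elena: 10:10-11:10, 15:20-15:50, 16:15-18:00.

10:10-11:10, 15:20-15:50, 16:15-18:00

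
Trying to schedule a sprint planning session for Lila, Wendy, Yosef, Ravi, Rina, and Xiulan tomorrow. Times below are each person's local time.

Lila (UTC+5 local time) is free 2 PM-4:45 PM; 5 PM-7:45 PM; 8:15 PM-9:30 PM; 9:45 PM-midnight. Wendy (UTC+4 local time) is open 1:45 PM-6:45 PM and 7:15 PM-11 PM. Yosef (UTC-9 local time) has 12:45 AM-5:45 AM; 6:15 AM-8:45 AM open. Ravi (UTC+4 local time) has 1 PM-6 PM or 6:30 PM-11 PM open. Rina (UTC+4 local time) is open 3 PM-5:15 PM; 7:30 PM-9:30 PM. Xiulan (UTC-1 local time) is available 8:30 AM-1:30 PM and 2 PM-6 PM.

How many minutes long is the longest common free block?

75

Lila in UTC: 09:00-11:45, 12:00-14:45, 15:15-16:30, 16:45-19:00 (subtract 5h to convert from UTC+5).
Wendy in UTC: 09:45-14:45, 15:15-19:00 (subtract 4h to convert from UTC+4).
Yosef in UTC: 09:45-14:45, 15:15-17:45 (add 9h to convert from UTC-9).
Ravi in UTC: 09:00-14:00, 14:30-19:00 (subtract 4h to convert from UTC+4).
Rina in UTC: 11:00-13:15, 15:30-17:30 (subtract 4h to convert from UTC+4).
Xiulan in UTC: 09:30-14:30, 15:00-19:00 (add 1h to convert from UTC-1).
Lila ∩ Wendy: 09:45-11:45, 12:00-14:45, 15:15-16:30, 16:45-19:00.
Lila ∩ Wendy ∩ Yosef: 09:45-11:45, 12:00-14:45, 15:15-16:30, 16:45-17:45.
Lila ∩ Wendy ∩ Yosef ∩ Ravi: 09:45-11:45, 12:00-14:00, 14:30-14:45, 15:15-16:30, 16:45-17:45.
Lila ∩ Wendy ∩ Yosef ∩ Ravi ∩ Rina: 11:00-11:45, 12:00-13:15, 15:30-16:30, 16:45-17:30.
Lila ∩ Wendy ∩ Yosef ∩ Ravi ∩ Rina ∩ Xiulan: 11:00-11:45, 12:00-13:15, 15:30-16:30, 16:45-17:30.
Those are the intersection windows.
The longest is 12:00-13:15 at 75 minutes.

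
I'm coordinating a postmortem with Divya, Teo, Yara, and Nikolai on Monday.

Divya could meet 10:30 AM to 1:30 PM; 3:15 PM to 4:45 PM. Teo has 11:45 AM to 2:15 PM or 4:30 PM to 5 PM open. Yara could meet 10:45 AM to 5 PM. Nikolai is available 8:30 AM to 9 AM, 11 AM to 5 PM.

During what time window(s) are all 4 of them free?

Divya ∩ Teo: 11:45-13:30, 16:30-16:45.
Divya ∩ Teo ∩ Yara: 11:45-13:30, 16:30-16:45.
Divya ∩ Teo ∩ Yara ∩ Nikolai: 11:45-13:30, 16:30-16:45.
Those are the intersection windows.

11:45-13:30, 16:30-16:45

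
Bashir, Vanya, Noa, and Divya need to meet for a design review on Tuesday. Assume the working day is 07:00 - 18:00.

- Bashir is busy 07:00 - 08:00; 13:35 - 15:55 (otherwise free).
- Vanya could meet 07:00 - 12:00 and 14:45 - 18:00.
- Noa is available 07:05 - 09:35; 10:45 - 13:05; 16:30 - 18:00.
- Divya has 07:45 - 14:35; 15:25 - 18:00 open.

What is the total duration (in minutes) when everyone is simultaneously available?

Bashir free: 08:00-13:35, 15:55-18:00 (invert busy blocks within the working day).
Vanya free: 07:00-12:00, 14:45-18:00.
Noa free: 07:05-09:35, 10:45-13:05, 16:30-18:00.
Divya free: 07:45-14:35, 15:25-18:00.
Bashir ∩ Vanya: 08:00-12:00, 15:55-18:00.
Bashir ∩ Vanya ∩ Noa: 08:00-09:35, 10:45-12:00, 16:30-18:00.
Bashir ∩ Vanya ∩ Noa ∩ Divya: 08:00-09:35, 10:45-12:00, 16:30-18:00.
Those are the intersection windows.
Summing the common windows: 95 + 75 + 90 = 260 minutes.

260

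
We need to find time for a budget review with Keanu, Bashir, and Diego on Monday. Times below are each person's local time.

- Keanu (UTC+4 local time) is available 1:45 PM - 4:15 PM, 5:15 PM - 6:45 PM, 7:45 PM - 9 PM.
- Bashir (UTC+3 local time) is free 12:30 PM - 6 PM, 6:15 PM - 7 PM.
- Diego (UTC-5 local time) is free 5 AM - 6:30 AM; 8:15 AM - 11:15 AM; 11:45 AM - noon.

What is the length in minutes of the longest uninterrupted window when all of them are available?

Keanu in UTC: 09:45-12:15, 13:15-14:45, 15:45-17:00 (subtract 4h to convert from UTC+4).
Bashir in UTC: 09:30-15:00, 15:15-16:00 (subtract 3h to convert from UTC+3).
Diego in UTC: 10:00-11:30, 13:15-16:15, 16:45-17:00 (add 5h to convert from UTC-5).
Keanu ∩ Bashir: 09:45-12:15, 13:15-14:45, 15:45-16:00.
Keanu ∩ Bashir ∩ Diego: 10:00-11:30, 13:15-14:45, 15:45-16:00.
Those are the intersection windows.
The longest is 10:00-11:30 at 90 minutes.

90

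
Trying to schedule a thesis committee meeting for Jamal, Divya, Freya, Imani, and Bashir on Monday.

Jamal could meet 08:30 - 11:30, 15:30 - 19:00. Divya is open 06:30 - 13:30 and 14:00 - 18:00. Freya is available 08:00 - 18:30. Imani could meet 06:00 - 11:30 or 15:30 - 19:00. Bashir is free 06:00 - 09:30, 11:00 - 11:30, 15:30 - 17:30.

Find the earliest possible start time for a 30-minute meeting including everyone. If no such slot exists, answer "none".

Jamal ∩ Divya: 08:30-11:30, 15:30-18:00.
Jamal ∩ Divya ∩ Freya: 08:30-11:30, 15:30-18:00.
Jamal ∩ Divya ∩ Freya ∩ Imani: 08:30-11:30, 15:30-18:00.
Jamal ∩ Divya ∩ Freya ∩ Imani ∩ Bashir: 08:30-09:30, 11:00-11:30, 15:30-17:30.
The first common window of at least 30 minutes is 08:30-09:30, so the earliest start is 08:30.

08:30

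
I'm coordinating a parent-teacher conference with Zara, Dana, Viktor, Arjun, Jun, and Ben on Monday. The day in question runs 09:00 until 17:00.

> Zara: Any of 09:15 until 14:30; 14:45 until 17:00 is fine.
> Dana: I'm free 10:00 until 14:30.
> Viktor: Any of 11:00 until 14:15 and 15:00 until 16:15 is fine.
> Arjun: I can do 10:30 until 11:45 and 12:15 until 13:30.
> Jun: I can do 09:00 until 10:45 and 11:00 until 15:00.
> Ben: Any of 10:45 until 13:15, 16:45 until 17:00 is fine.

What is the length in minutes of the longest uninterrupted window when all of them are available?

Zara ∩ Dana: 10:00-14:30.
Zara ∩ Dana ∩ Viktor: 11:00-14:15.
Zara ∩ Dana ∩ Viktor ∩ Arjun: 11:00-11:45, 12:15-13:30.
Zara ∩ Dana ∩ Viktor ∩ Arjun ∩ Jun: 11:00-11:45, 12:15-13:30.
Zara ∩ Dana ∩ Viktor ∩ Arjun ∩ Jun ∩ Ben: 11:00-11:45, 12:15-13:15.
The longest is 12:15-13:15 at 60 minutes.

60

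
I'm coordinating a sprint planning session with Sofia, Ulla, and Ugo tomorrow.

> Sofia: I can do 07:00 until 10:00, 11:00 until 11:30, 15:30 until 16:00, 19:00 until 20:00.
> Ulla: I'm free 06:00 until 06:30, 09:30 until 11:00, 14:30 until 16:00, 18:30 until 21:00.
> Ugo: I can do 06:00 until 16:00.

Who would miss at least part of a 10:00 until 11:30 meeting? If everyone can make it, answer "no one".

Sofia: not fully free for 10:00-11:30. Ulla: not fully free for 10:00-11:30. Ugo: free for 10:00-11:30.

Sofia, Ulla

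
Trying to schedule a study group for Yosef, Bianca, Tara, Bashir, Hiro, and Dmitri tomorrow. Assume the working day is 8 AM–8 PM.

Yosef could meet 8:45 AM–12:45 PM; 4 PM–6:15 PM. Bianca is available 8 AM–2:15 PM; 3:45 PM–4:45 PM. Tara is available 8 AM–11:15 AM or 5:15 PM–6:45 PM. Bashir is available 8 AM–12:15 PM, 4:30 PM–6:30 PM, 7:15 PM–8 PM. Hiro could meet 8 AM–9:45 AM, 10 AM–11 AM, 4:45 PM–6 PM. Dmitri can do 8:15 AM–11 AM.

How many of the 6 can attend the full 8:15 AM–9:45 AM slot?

Bianca, Tara, Bashir, Hiro, and Dmitri can make the full 08:15-09:45 slot — that's 5.

5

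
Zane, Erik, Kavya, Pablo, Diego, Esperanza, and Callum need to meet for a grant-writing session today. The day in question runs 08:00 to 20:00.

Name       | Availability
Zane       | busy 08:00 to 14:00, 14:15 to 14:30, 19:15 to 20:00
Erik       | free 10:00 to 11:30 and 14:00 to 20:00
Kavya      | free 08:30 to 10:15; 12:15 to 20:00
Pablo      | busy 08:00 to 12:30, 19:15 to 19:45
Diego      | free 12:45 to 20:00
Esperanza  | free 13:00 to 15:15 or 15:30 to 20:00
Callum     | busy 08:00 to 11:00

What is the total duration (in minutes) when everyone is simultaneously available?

Zane free: 14:00-14:15, 14:30-19:15 (invert busy blocks within the working day).
Erik free: 10:00-11:30, 14:00-20:00.
Kavya free: 08:30-10:15, 12:15-20:00.
Pablo free: 12:30-19:15, 19:45-20:00 (invert busy blocks within the working day).
Diego free: 12:45-20:00.
Esperanza free: 13:00-15:15, 15:30-20:00.
Callum free: 11:00-20:00 (invert busy blocks within the working day).
Zane ∩ Erik: 14:00-14:15, 14:30-19:15.
Zane ∩ Erik ∩ Kavya: 14:00-14:15, 14:30-19:15.
Zane ∩ Erik ∩ Kavya ∩ Pablo: 14:00-14:15, 14:30-19:15.
Zane ∩ Erik ∩ Kavya ∩ Pablo ∩ Diego: 14:00-14:15, 14:30-19:15.
Zane ∩ Erik ∩ Kavya ∩ Pablo ∩ Diego ∩ Esperanza: 14:00-14:15, 14:30-15:15, 15:30-19:15.
Zane ∩ Erik ∩ Kavya ∩ Pablo ∩ Diego ∩ Esperanza ∩ Callum: 14:00-14:15, 14:30-15:15, 15:30-19:15.
Summing the common windows: 15 + 45 + 225 = 285 minutes.

285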